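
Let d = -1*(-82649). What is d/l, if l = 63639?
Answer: 82649/63639 ≈ 1.2987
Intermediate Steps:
d = 82649
d/l = 82649/63639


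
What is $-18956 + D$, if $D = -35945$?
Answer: $-54901$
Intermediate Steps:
$-18956 + D = -18956 - 35945 = -54901$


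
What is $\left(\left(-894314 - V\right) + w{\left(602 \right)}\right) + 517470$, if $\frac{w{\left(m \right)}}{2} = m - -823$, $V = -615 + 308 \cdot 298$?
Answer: $-465163$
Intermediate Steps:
$V = 91169$ ($V = -615 + 91784 = 91169$)
$w{\left(m \right)} = 1646 + 2 m$ ($w{\left(m \right)} = 2 \left(m - -823\right) = 2 \left(m + 823\right) = 2 \left(823 + m\right) = 1646 + 2 m$)
$\left(\left(-894314 - V\right) + w{\left(602 \right)}\right) + 517470 = \left(\left(-894314 - 91169\right) + \left(1646 + 2 \cdot 602\right)\right) + 517470 = \left(\left(-894314 - 91169\right) + \left(1646 + 1204\right)\right) + 517470 = \left(-985483 + 2850\right) + 517470 = -982633 + 517470 = -465163$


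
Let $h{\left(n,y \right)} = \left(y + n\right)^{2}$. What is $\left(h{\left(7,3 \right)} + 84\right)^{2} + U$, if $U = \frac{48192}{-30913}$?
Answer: $\frac{1046542336}{30913} \approx 33854.0$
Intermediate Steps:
$h{\left(n,y \right)} = \left(n + y\right)^{2}$
$U = - \frac{48192}{30913}$ ($U = 48192 \left(- \frac{1}{30913}\right) = - \frac{48192}{30913} \approx -1.559$)
$\left(h{\left(7,3 \right)} + 84\right)^{2} + U = \left(\left(7 + 3\right)^{2} + 84\right)^{2} - \frac{48192}{30913} = \left(10^{2} + 84\right)^{2} - \frac{48192}{30913} = \left(100 + 84\right)^{2} - \frac{48192}{30913} = 184^{2} - \frac{48192}{30913} = 33856 - \frac{48192}{30913} = \frac{1046542336}{30913}$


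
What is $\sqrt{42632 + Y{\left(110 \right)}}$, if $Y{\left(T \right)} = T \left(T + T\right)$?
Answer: $4 \sqrt{4177} \approx 258.52$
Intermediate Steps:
$Y{\left(T \right)} = 2 T^{2}$ ($Y{\left(T \right)} = T 2 T = 2 T^{2}$)
$\sqrt{42632 + Y{\left(110 \right)}} = \sqrt{42632 + 2 \cdot 110^{2}} = \sqrt{42632 + 2 \cdot 12100} = \sqrt{42632 + 24200} = \sqrt{66832} = 4 \sqrt{4177}$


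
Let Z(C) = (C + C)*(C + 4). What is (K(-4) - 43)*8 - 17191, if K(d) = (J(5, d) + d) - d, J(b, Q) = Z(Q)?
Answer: -17535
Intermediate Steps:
Z(C) = 2*C*(4 + C) (Z(C) = (2*C)*(4 + C) = 2*C*(4 + C))
J(b, Q) = 2*Q*(4 + Q)
K(d) = 2*d*(4 + d) (K(d) = (2*d*(4 + d) + d) - d = (d + 2*d*(4 + d)) - d = 2*d*(4 + d))
(K(-4) - 43)*8 - 17191 = (2*(-4)*(4 - 4) - 43)*8 - 17191 = (2*(-4)*0 - 43)*8 - 17191 = (0 - 43)*8 - 17191 = -43*8 - 17191 = -344 - 17191 = -17535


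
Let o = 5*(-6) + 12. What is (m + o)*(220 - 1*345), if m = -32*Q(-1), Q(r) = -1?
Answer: -1750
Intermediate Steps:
o = -18 (o = -30 + 12 = -18)
m = 32 (m = -32*(-1) = 32)
(m + o)*(220 - 1*345) = (32 - 18)*(220 - 1*345) = 14*(220 - 345) = 14*(-125) = -1750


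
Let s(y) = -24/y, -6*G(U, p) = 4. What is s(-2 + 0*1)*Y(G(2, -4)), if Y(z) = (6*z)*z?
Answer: 32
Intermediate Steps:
G(U, p) = -2/3 (G(U, p) = -1/6*4 = -2/3)
Y(z) = 6*z**2
s(-2 + 0*1)*Y(G(2, -4)) = (-24/(-2 + 0*1))*(6*(-2/3)**2) = (-24/(-2 + 0))*(6*(4/9)) = -24/(-2)*(8/3) = -24*(-1/2)*(8/3) = 12*(8/3) = 32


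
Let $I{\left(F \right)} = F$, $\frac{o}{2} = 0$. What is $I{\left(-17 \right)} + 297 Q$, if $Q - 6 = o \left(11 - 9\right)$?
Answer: $1765$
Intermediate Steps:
$o = 0$ ($o = 2 \cdot 0 = 0$)
$Q = 6$ ($Q = 6 + 0 \left(11 - 9\right) = 6 + 0 \cdot 2 = 6 + 0 = 6$)
$I{\left(-17 \right)} + 297 Q = -17 + 297 \cdot 6 = -17 + 1782 = 1765$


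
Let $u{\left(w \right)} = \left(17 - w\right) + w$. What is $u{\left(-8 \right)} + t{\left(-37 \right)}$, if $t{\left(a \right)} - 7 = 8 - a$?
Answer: $69$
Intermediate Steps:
$u{\left(w \right)} = 17$
$t{\left(a \right)} = 15 - a$ ($t{\left(a \right)} = 7 - \left(-8 + a\right) = 15 - a$)
$u{\left(-8 \right)} + t{\left(-37 \right)} = 17 + \left(15 - -37\right) = 17 + \left(15 + 37\right) = 17 + 52 = 69$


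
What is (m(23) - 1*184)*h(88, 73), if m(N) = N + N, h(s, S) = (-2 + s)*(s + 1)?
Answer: -1056252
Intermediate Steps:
h(s, S) = (1 + s)*(-2 + s) (h(s, S) = (-2 + s)*(1 + s) = (1 + s)*(-2 + s))
m(N) = 2*N
(m(23) - 1*184)*h(88, 73) = (2*23 - 1*184)*(-2 + 88² - 1*88) = (46 - 184)*(-2 + 7744 - 88) = -138*7654 = -1056252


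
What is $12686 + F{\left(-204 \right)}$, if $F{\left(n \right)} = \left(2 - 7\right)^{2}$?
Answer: $12711$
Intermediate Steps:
$F{\left(n \right)} = 25$ ($F{\left(n \right)} = \left(-5\right)^{2} = 25$)
$12686 + F{\left(-204 \right)} = 12686 + 25 = 12711$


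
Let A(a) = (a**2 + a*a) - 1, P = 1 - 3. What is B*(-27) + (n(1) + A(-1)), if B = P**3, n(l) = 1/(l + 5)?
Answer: 1303/6 ≈ 217.17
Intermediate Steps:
P = -2
n(l) = 1/(5 + l)
A(a) = -1 + 2*a**2 (A(a) = (a**2 + a**2) - 1 = 2*a**2 - 1 = -1 + 2*a**2)
B = -8 (B = (-2)**3 = -8)
B*(-27) + (n(1) + A(-1)) = -8*(-27) + (1/(5 + 1) + (-1 + 2*(-1)**2)) = 216 + (1/6 + (-1 + 2*1)) = 216 + (1/6 + (-1 + 2)) = 216 + (1/6 + 1) = 216 + 7/6 = 1303/6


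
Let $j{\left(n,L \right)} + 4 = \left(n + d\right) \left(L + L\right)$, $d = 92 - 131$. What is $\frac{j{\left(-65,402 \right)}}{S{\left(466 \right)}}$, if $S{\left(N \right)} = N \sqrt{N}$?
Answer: $- \frac{20905 \sqrt{466}}{54289} \approx -8.3125$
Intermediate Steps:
$d = -39$
$S{\left(N \right)} = N^{\frac{3}{2}}$
$j{\left(n,L \right)} = -4 + 2 L \left(-39 + n\right)$ ($j{\left(n,L \right)} = -4 + \left(n - 39\right) \left(L + L\right) = -4 + \left(-39 + n\right) 2 L = -4 + 2 L \left(-39 + n\right)$)
$\frac{j{\left(-65,402 \right)}}{S{\left(466 \right)}} = \frac{-4 - 31356 + 2 \cdot 402 \left(-65\right)}{466^{\frac{3}{2}}} = \frac{-4 - 31356 - 52260}{466 \sqrt{466}} = - 83620 \frac{\sqrt{466}}{217156} = - \frac{20905 \sqrt{466}}{54289}$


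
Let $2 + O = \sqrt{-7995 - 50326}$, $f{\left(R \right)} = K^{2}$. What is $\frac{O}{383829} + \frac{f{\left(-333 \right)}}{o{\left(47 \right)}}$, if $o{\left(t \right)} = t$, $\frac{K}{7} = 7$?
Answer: $\frac{921573335}{18039963} + \frac{i \sqrt{58321}}{383829} \approx 51.085 + 0.00062918 i$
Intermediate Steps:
$K = 49$ ($K = 7 \cdot 7 = 49$)
$f{\left(R \right)} = 2401$ ($f{\left(R \right)} = 49^{2} = 2401$)
$O = -2 + i \sqrt{58321}$ ($O = -2 + \sqrt{-7995 - 50326} = -2 + \sqrt{-58321} = -2 + i \sqrt{58321} \approx -2.0 + 241.5 i$)
$\frac{O}{383829} + \frac{f{\left(-333 \right)}}{o{\left(47 \right)}} = \frac{-2 + i \sqrt{58321}}{383829} + \frac{2401}{47} = \left(-2 + i \sqrt{58321}\right) \frac{1}{383829} + 2401 \cdot \frac{1}{47} = \left(- \frac{2}{383829} + \frac{i \sqrt{58321}}{383829}\right) + \frac{2401}{47} = \frac{921573335}{18039963} + \frac{i \sqrt{58321}}{383829}$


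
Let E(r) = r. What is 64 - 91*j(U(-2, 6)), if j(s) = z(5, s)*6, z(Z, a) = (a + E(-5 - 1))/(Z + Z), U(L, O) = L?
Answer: 2504/5 ≈ 500.80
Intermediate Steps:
z(Z, a) = (-6 + a)/(2*Z) (z(Z, a) = (a + (-5 - 1))/(Z + Z) = (a - 6)/((2*Z)) = (-6 + a)*(1/(2*Z)) = (-6 + a)/(2*Z))
j(s) = -18/5 + 3*s/5 (j(s) = ((½)*(-6 + s)/5)*6 = ((½)*(⅕)*(-6 + s))*6 = (-⅗ + s/10)*6 = -18/5 + 3*s/5)
64 - 91*j(U(-2, 6)) = 64 - 91*(-18/5 + (⅗)*(-2)) = 64 - 91*(-18/5 - 6/5) = 64 - 91*(-24/5) = 64 + 2184/5 = 2504/5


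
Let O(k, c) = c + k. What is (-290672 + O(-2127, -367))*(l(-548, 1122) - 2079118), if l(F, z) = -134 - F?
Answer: 609405336864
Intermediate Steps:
(-290672 + O(-2127, -367))*(l(-548, 1122) - 2079118) = (-290672 + (-367 - 2127))*((-134 - 1*(-548)) - 2079118) = (-290672 - 2494)*((-134 + 548) - 2079118) = -293166*(414 - 2079118) = -293166*(-2078704) = 609405336864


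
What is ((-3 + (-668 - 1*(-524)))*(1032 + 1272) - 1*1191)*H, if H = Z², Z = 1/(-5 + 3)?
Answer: -339879/4 ≈ -84970.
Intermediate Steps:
Z = -½ (Z = 1/(-2) = -½ ≈ -0.50000)
H = ¼ (H = (-½)² = ¼ ≈ 0.25000)
((-3 + (-668 - 1*(-524)))*(1032 + 1272) - 1*1191)*H = ((-3 + (-668 - 1*(-524)))*(1032 + 1272) - 1*1191)*(¼) = ((-3 + (-668 + 524))*2304 - 1191)*(¼) = ((-3 - 144)*2304 - 1191)*(¼) = (-147*2304 - 1191)*(¼) = (-338688 - 1191)*(¼) = -339879*¼ = -339879/4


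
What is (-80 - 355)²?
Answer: 189225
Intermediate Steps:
(-80 - 355)² = (-435)² = 189225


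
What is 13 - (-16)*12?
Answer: 205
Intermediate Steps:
13 - (-16)*12 = 13 - 4*(-48) = 13 + 192 = 205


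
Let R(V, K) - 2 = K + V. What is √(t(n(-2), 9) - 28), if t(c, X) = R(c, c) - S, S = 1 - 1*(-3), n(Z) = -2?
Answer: I*√34 ≈ 5.8309*I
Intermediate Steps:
R(V, K) = 2 + K + V (R(V, K) = 2 + (K + V) = 2 + K + V)
S = 4 (S = 1 + 3 = 4)
t(c, X) = -2 + 2*c (t(c, X) = (2 + c + c) - 1*4 = (2 + 2*c) - 4 = -2 + 2*c)
√(t(n(-2), 9) - 28) = √((-2 + 2*(-2)) - 28) = √((-2 - 4) - 28) = √(-6 - 28) = √(-34) = I*√34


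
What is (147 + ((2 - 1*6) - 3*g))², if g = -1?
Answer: 21316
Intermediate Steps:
(147 + ((2 - 1*6) - 3*g))² = (147 + ((2 - 1*6) - 3*(-1)))² = (147 + ((2 - 6) + 3))² = (147 + (-4 + 3))² = (147 - 1)² = 146² = 21316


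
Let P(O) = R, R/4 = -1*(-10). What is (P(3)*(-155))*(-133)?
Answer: 824600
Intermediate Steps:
R = 40 (R = 4*(-1*(-10)) = 4*10 = 40)
P(O) = 40
(P(3)*(-155))*(-133) = (40*(-155))*(-133) = -6200*(-133) = 824600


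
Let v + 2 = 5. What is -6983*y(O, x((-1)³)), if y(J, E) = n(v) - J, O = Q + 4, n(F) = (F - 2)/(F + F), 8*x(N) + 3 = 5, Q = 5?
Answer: 370099/6 ≈ 61683.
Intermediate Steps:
x(N) = ¼ (x(N) = -3/8 + (⅛)*5 = -3/8 + 5/8 = ¼)
v = 3 (v = -2 + 5 = 3)
n(F) = (-2 + F)/(2*F) (n(F) = (-2 + F)/((2*F)) = (-2 + F)*(1/(2*F)) = (-2 + F)/(2*F))
O = 9 (O = 5 + 4 = 9)
y(J, E) = ⅙ - J (y(J, E) = (½)*(-2 + 3)/3 - J = (½)*(⅓)*1 - J = ⅙ - J)
-6983*y(O, x((-1)³)) = -6983*(⅙ - 1*9) = -6983*(⅙ - 9) = -6983*(-53/6) = 370099/6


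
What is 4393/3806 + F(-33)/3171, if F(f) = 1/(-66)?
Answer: 20895218/18103239 ≈ 1.1542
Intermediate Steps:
F(f) = -1/66
4393/3806 + F(-33)/3171 = 4393/3806 - 1/66/3171 = 4393*(1/3806) - 1/66*1/3171 = 4393/3806 - 1/209286 = 20895218/18103239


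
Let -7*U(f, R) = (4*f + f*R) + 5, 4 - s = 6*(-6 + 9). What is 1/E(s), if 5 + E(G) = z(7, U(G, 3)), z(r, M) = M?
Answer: 7/58 ≈ 0.12069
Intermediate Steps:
s = -14 (s = 4 - 6*(-6 + 9) = 4 - 6*3 = 4 - 1*18 = 4 - 18 = -14)
U(f, R) = -5/7 - 4*f/7 - R*f/7 (U(f, R) = -((4*f + f*R) + 5)/7 = -((4*f + R*f) + 5)/7 = -(5 + 4*f + R*f)/7 = -5/7 - 4*f/7 - R*f/7)
E(G) = -40/7 - G (E(G) = -5 + (-5/7 - 4*G/7 - ⅐*3*G) = -5 + (-5/7 - 4*G/7 - 3*G/7) = -5 + (-5/7 - G) = -40/7 - G)
1/E(s) = 1/(-40/7 - 1*(-14)) = 1/(-40/7 + 14) = 1/(58/7) = 7/58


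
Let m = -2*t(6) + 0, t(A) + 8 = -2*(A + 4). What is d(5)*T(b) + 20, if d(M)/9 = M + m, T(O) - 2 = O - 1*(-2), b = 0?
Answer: 2216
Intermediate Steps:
t(A) = -16 - 2*A (t(A) = -8 - 2*(A + 4) = -8 - 2*(4 + A) = -8 + (-8 - 2*A) = -16 - 2*A)
T(O) = 4 + O (T(O) = 2 + (O - 1*(-2)) = 2 + (O + 2) = 2 + (2 + O) = 4 + O)
m = 56 (m = -2*(-16 - 2*6) + 0 = -2*(-16 - 12) + 0 = -2*(-28) + 0 = 56 + 0 = 56)
d(M) = 504 + 9*M (d(M) = 9*(M + 56) = 9*(56 + M) = 504 + 9*M)
d(5)*T(b) + 20 = (504 + 9*5)*(4 + 0) + 20 = (504 + 45)*4 + 20 = 549*4 + 20 = 2196 + 20 = 2216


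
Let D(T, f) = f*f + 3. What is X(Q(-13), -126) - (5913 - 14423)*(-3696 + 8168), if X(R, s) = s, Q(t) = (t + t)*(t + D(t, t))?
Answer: 38056594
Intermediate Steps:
D(T, f) = 3 + f² (D(T, f) = f² + 3 = 3 + f²)
Q(t) = 2*t*(3 + t + t²) (Q(t) = (t + t)*(t + (3 + t²)) = (2*t)*(3 + t + t²) = 2*t*(3 + t + t²))
X(Q(-13), -126) - (5913 - 14423)*(-3696 + 8168) = -126 - (5913 - 14423)*(-3696 + 8168) = -126 - (-8510)*4472 = -126 - 1*(-38056720) = -126 + 38056720 = 38056594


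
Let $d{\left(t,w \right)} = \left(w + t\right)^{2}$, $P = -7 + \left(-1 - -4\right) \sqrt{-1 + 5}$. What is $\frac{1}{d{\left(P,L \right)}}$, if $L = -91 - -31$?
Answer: $\frac{1}{3721} \approx 0.00026874$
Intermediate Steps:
$L = -60$ ($L = -91 + 31 = -60$)
$P = -1$ ($P = -7 + \left(-1 + 4\right) \sqrt{4} = -7 + 3 \cdot 2 = -7 + 6 = -1$)
$d{\left(t,w \right)} = \left(t + w\right)^{2}$
$\frac{1}{d{\left(P,L \right)}} = \frac{1}{\left(-1 - 60\right)^{2}} = \frac{1}{\left(-61\right)^{2}} = \frac{1}{3721}$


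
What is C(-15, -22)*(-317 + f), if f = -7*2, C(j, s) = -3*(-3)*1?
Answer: -2979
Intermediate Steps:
C(j, s) = 9 (C(j, s) = 9*1 = 9)
f = -14
C(-15, -22)*(-317 + f) = 9*(-317 - 14) = 9*(-331) = -2979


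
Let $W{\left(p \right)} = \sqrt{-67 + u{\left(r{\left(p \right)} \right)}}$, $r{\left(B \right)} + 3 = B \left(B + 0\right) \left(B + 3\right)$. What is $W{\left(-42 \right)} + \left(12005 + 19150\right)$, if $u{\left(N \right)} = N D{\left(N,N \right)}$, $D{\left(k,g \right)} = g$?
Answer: $31155 + \sqrt{4733302334} \approx 99954.0$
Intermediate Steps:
$r{\left(B \right)} = -3 + B^{2} \left(3 + B\right)$ ($r{\left(B \right)} = -3 + B \left(B + 0\right) \left(B + 3\right) = -3 + B B \left(3 + B\right) = -3 + B^{2} \left(3 + B\right)$)
$u{\left(N \right)} = N^{2}$ ($u{\left(N \right)} = N N = N^{2}$)
$W{\left(p \right)} = \sqrt{-67 + \left(-3 + p^{3} + 3 p^{2}\right)^{2}}$
$W{\left(-42 \right)} + \left(12005 + 19150\right) = \sqrt{-67 + \left(-3 + \left(-42\right)^{3} + 3 \left(-42\right)^{2}\right)^{2}} + \left(12005 + 19150\right) = \sqrt{-67 + \left(-3 - 74088 + 3 \cdot 1764\right)^{2}} + 31155 = \sqrt{-67 + \left(-3 - 74088 + 5292\right)^{2}} + 31155 = \sqrt{-67 + \left(-68799\right)^{2}} + 31155 = \sqrt{-67 + 4733302401} + 31155 = \sqrt{4733302334} + 31155 = 31155 + \sqrt{4733302334}$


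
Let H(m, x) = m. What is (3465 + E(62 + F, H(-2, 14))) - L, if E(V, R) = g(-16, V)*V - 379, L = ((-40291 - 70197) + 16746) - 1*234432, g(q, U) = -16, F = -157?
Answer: 332780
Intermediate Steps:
L = -328174 (L = (-110488 + 16746) - 234432 = -93742 - 234432 = -328174)
E(V, R) = -379 - 16*V (E(V, R) = -16*V - 379 = -379 - 16*V)
(3465 + E(62 + F, H(-2, 14))) - L = (3465 + (-379 - 16*(62 - 157))) - 1*(-328174) = (3465 + (-379 - 16*(-95))) + 328174 = (3465 + (-379 + 1520)) + 328174 = (3465 + 1141) + 328174 = 4606 + 328174 = 332780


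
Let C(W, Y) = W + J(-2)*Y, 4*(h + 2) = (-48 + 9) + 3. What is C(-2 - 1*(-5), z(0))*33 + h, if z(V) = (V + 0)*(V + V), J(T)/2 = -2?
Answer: 88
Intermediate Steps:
J(T) = -4 (J(T) = 2*(-2) = -4)
z(V) = 2*V² (z(V) = V*(2*V) = 2*V²)
h = -11 (h = -2 + ((-48 + 9) + 3)/4 = -2 + (-39 + 3)/4 = -2 + (¼)*(-36) = -2 - 9 = -11)
C(W, Y) = W - 4*Y
C(-2 - 1*(-5), z(0))*33 + h = ((-2 - 1*(-5)) - 8*0²)*33 - 11 = ((-2 + 5) - 8*0)*33 - 11 = (3 - 4*0)*33 - 11 = (3 + 0)*33 - 11 = 3*33 - 11 = 99 - 11 = 88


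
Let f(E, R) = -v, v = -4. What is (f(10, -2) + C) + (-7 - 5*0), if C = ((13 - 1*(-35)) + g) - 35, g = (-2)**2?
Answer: 14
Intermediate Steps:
g = 4
C = 17 (C = ((13 - 1*(-35)) + 4) - 35 = ((13 + 35) + 4) - 35 = (48 + 4) - 35 = 52 - 35 = 17)
f(E, R) = 4 (f(E, R) = -1*(-4) = 4)
(f(10, -2) + C) + (-7 - 5*0) = (4 + 17) + (-7 - 5*0) = 21 + (-7 + 0) = 21 - 7 = 14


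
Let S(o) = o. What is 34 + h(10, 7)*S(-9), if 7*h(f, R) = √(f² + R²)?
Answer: 34 - 9*√149/7 ≈ 18.306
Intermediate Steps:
h(f, R) = √(R² + f²)/7 (h(f, R) = √(f² + R²)/7 = √(R² + f²)/7)
34 + h(10, 7)*S(-9) = 34 + (√(7² + 10²)/7)*(-9) = 34 + (√(49 + 100)/7)*(-9) = 34 + (√149/7)*(-9) = 34 - 9*√149/7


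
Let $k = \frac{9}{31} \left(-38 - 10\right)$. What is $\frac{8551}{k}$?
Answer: $- \frac{265081}{432} \approx -613.61$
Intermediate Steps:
$k = - \frac{432}{31}$ ($k = 9 \cdot \frac{1}{31} \left(-48\right) = \frac{9}{31} \left(-48\right) = - \frac{432}{31} \approx -13.935$)
$\frac{8551}{k} = \frac{8551}{- \frac{432}{31}} = 8551 \left(- \frac{31}{432}\right) = - \frac{265081}{432}$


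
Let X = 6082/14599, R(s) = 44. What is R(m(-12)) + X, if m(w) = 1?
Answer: 648438/14599 ≈ 44.417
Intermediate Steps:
X = 6082/14599 (X = 6082*(1/14599) = 6082/14599 ≈ 0.41660)
R(m(-12)) + X = 44 + 6082/14599 = 648438/14599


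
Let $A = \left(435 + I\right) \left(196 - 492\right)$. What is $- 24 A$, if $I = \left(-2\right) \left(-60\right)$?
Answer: $3942720$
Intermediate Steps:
$I = 120$
$A = -164280$ ($A = \left(435 + 120\right) \left(196 - 492\right) = 555 \left(-296\right) = -164280$)
$- 24 A = \left(-24\right) \left(-164280\right) = 3942720$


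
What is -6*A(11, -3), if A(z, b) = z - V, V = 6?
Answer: -30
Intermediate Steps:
A(z, b) = -6 + z (A(z, b) = z - 1*6 = z - 6 = -6 + z)
-6*A(11, -3) = -6*(-6 + 11) = -6*5 = -30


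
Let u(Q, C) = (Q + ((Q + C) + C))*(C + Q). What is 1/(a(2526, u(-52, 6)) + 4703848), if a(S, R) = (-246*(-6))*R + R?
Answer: 1/10954512 ≈ 9.1287e-8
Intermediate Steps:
u(Q, C) = (C + Q)*(2*C + 2*Q) (u(Q, C) = (Q + ((C + Q) + C))*(C + Q) = (Q + (Q + 2*C))*(C + Q) = (2*C + 2*Q)*(C + Q) = (C + Q)*(2*C + 2*Q))
a(S, R) = 1477*R (a(S, R) = 1476*R + R = 1477*R)
1/(a(2526, u(-52, 6)) + 4703848) = 1/(1477*(2*6² + 2*(-52)² + 4*6*(-52)) + 4703848) = 1/(1477*(2*36 + 2*2704 - 1248) + 4703848) = 1/(1477*(72 + 5408 - 1248) + 4703848) = 1/(1477*4232 + 4703848) = 1/(6250664 + 4703848) = 1/10954512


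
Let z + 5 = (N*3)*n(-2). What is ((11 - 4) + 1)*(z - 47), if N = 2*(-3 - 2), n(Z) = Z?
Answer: 64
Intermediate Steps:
N = -10 (N = 2*(-5) = -10)
z = 55 (z = -5 - 10*3*(-2) = -5 - 30*(-2) = -5 + 60 = 55)
((11 - 4) + 1)*(z - 47) = ((11 - 4) + 1)*(55 - 47) = (7 + 1)*8 = 8*8 = 64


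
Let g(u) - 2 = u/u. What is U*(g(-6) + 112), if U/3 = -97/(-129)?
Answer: 11155/43 ≈ 259.42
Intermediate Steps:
U = 97/43 (U = 3*(-97/(-129)) = 3*(-97*(-1/129)) = 3*(97/129) = 97/43 ≈ 2.2558)
g(u) = 3 (g(u) = 2 + u/u = 2 + 1 = 3)
U*(g(-6) + 112) = 97*(3 + 112)/43 = (97/43)*115 = 11155/43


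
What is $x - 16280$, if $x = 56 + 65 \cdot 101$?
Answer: $-9659$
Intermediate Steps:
$x = 6621$ ($x = 56 + 6565 = 6621$)
$x - 16280 = 6621 - 16280 = -9659$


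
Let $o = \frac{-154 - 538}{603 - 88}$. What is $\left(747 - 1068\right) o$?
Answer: $\frac{222132}{515} \approx 431.32$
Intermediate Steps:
$o = - \frac{692}{515} \approx -1.3437$
$\left(747 - 1068\right) o = \left(747 - 1068\right) \left(- \frac{692}{515}\right) = \left(-321\right) \left(- \frac{692}{515}\right) = \frac{222132}{515}$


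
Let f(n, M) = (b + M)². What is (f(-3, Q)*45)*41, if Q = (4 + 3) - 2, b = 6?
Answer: 223245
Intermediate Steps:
Q = 5 (Q = 7 - 2 = 5)
f(n, M) = (6 + M)²
(f(-3, Q)*45)*41 = ((6 + 5)²*45)*41 = (11²*45)*41 = (121*45)*41 = 5445*41 = 223245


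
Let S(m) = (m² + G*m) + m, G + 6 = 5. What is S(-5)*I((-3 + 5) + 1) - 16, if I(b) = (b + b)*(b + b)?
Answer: 884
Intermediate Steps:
G = -1 (G = -6 + 5 = -1)
S(m) = m² (S(m) = (m² - m) + m = m²)
I(b) = 4*b² (I(b) = (2*b)*(2*b) = 4*b²)
S(-5)*I((-3 + 5) + 1) - 16 = (-5)²*(4*((-3 + 5) + 1)²) - 16 = 25*(4*(2 + 1)²) - 16 = 25*(4*3²) - 16 = 25*(4*9) - 16 = 25*36 - 16 = 900 - 16 = 884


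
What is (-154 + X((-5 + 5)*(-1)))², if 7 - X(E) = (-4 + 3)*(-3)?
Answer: 22500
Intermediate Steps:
X(E) = 4 (X(E) = 7 - (-4 + 3)*(-3) = 7 - (-1)*(-3) = 7 - 1*3 = 7 - 3 = 4)
(-154 + X((-5 + 5)*(-1)))² = (-154 + 4)² = (-150)² = 22500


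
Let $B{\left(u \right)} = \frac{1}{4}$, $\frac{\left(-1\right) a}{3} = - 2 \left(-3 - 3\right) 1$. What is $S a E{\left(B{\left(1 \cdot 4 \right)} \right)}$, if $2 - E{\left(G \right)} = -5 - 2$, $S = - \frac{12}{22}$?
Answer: $\frac{1944}{11} \approx 176.73$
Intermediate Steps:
$S = - \frac{6}{11}$ ($S = \left(-12\right) \frac{1}{22} = - \frac{6}{11} \approx -0.54545$)
$a = -36$ ($a = - 3 - 2 \left(-3 - 3\right) 1 = - 3 \left(-2\right) \left(-6\right) 1 = - 3 \cdot 12 \cdot 1 = \left(-3\right) 12 = -36$)
$B{\left(u \right)} = \frac{1}{4}$
$E{\left(G \right)} = 9$ ($E{\left(G \right)} = 2 - \left(-5 - 2\right) = 2 - -7 = 2 + 7 = 9$)
$S a E{\left(B{\left(1 \cdot 4 \right)} \right)} = \left(- \frac{6}{11}\right) \left(-36\right) 9 = \frac{216}{11} \cdot 9 = \frac{1944}{11}$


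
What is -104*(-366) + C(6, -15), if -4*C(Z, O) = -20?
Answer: 38069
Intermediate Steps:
C(Z, O) = 5 (C(Z, O) = -¼*(-20) = 5)
-104*(-366) + C(6, -15) = -104*(-366) + 5 = 38064 + 5 = 38069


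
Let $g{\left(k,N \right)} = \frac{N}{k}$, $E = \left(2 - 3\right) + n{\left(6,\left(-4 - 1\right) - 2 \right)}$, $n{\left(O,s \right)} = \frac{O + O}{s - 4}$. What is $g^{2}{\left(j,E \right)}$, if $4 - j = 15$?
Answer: $\frac{529}{14641} \approx 0.036131$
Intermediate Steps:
$j = -11$ ($j = 4 - 15 = -11$)
$n{\left(O,s \right)} = \frac{2 O}{-4 + s}$
$E = - \frac{23}{11}$ ($E = \left(2 - 3\right) + 2 \cdot 6 \frac{1}{-4 - 7} = -1 + 2 \cdot 6 \frac{1}{-4 - 7} = -1 + 2 \cdot 6 \frac{1}{-11} = -1 + 2 \cdot 6 \left(- \frac{1}{11}\right) = -1 - \frac{12}{11} = - \frac{23}{11} \approx -2.0909$)
$g^{2}{\left(j,E \right)} = \left(- \frac{23}{11 \left(-11\right)}\right)^{2} = \left(\left(- \frac{23}{11}\right) \left(- \frac{1}{11}\right)\right)^{2} = \left(\frac{23}{121}\right)^{2} = \frac{529}{14641}$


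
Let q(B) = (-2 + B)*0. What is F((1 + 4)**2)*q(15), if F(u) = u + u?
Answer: 0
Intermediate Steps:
F(u) = 2*u
q(B) = 0
F((1 + 4)**2)*q(15) = (2*(1 + 4)**2)*0 = (2*5**2)*0 = (2*25)*0 = 50*0 = 0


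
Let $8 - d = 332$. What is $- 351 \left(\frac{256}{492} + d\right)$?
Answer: $\frac{4655196}{41} \approx 1.1354 \cdot 10^{5}$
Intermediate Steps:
$d = -324$ ($d = 8 - 332 = -324$)
$- 351 \left(\frac{256}{492} + d\right) = - 351 \left(\frac{256}{492} - 324\right) = - 351 \left(256 \cdot \frac{1}{492} - 324\right) = - 351 \left(\frac{64}{123} - 324\right) = \left(-351\right) \left(- \frac{39788}{123}\right) = \frac{4655196}{41}$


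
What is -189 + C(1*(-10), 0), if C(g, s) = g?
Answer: -199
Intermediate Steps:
-189 + C(1*(-10), 0) = -189 + 1*(-10) = -189 - 10 = -199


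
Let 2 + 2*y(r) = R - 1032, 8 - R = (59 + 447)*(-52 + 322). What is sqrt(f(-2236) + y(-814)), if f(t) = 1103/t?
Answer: I*sqrt(86024136029)/1118 ≈ 262.34*I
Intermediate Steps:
R = -136612 (R = 8 - (59 + 447)*(-52 + 322) = 8 - 506*270 = 8 - 1*136620 = 8 - 136620 = -136612)
y(r) = -68823 (y(r) = -1 + (-136612 - 1032)/2 = -1 + (1/2)*(-137644) = -1 - 68822 = -68823)
sqrt(f(-2236) + y(-814)) = sqrt(1103/(-2236) - 68823) = sqrt(1103*(-1/2236) - 68823) = sqrt(-1103/2236 - 68823) = sqrt(-153889331/2236) = I*sqrt(86024136029)/1118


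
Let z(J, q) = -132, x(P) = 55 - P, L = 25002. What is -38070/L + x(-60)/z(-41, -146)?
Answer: -146305/61116 ≈ -2.3939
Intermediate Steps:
-38070/L + x(-60)/z(-41, -146) = -38070/25002 + (55 - 1*(-60))/(-132) = -38070*1/25002 + (55 + 60)*(-1/132) = -705/463 + 115*(-1/132) = -705/463 - 115/132 = -146305/61116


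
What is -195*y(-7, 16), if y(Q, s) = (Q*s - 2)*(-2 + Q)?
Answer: -200070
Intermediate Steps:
y(Q, s) = (-2 + Q)*(-2 + Q*s) (y(Q, s) = (-2 + Q*s)*(-2 + Q) = (-2 + Q)*(-2 + Q*s))
-195*y(-7, 16) = -195*(4 - 2*(-7) + 16*(-7)**2 - 2*(-7)*16) = -195*(4 + 14 + 16*49 + 224) = -195*(4 + 14 + 784 + 224) = -195*1026 = -200070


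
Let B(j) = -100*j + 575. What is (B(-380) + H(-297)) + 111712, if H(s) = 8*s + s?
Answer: 147614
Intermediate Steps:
H(s) = 9*s
B(j) = 575 - 100*j
(B(-380) + H(-297)) + 111712 = ((575 - 100*(-380)) + 9*(-297)) + 111712 = ((575 + 38000) - 2673) + 111712 = (38575 - 2673) + 111712 = 35902 + 111712 = 147614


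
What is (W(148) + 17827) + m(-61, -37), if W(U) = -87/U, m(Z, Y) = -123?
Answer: 2620105/148 ≈ 17703.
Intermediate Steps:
(W(148) + 17827) + m(-61, -37) = (-87/148 + 17827) - 123 = 2638309/148 - 123 = 2620105/148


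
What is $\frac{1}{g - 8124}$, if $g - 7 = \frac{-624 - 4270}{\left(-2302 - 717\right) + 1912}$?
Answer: $- \frac{1107}{8980625} \approx -0.00012327$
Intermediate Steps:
$g = \frac{12643}{1107}$ ($g = 7 + \frac{-624 - 4270}{\left(-2302 - 717\right) + 1912} = 7 - \frac{4894}{\left(-2302 - 717\right) + 1912} = 7 - \frac{4894}{-3019 + 1912} = 7 - \frac{4894}{-1107} = 7 - - \frac{4894}{1107} = 7 + \frac{4894}{1107} = \frac{12643}{1107} \approx 11.421$)
$\frac{1}{g - 8124} = \frac{1}{\frac{12643}{1107} - 8124} = \frac{1}{- \frac{8980625}{1107}} = - \frac{1107}{8980625}$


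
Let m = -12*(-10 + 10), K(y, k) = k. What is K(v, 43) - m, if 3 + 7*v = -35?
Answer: 43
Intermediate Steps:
v = -38/7 (v = -3/7 + (⅐)*(-35) = -3/7 - 5 = -38/7 ≈ -5.4286)
m = 0 (m = -12*0 = 0)
K(v, 43) - m = 43 - 1*0 = 43 + 0 = 43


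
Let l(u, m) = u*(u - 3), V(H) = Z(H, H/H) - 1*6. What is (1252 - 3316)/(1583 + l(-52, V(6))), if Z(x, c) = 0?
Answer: -688/1481 ≈ -0.46455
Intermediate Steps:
V(H) = -6 (V(H) = 0 - 1*6 = 0 - 6 = -6)
l(u, m) = u*(-3 + u)
(1252 - 3316)/(1583 + l(-52, V(6))) = (1252 - 3316)/(1583 - 52*(-3 - 52)) = -2064/(1583 - 52*(-55)) = -2064/(1583 + 2860) = -2064/4443 = -2064*1/4443 = -688/1481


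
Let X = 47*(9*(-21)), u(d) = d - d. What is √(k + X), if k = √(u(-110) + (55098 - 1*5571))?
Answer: √(-8883 + 3*√5503) ≈ 93.062*I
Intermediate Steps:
u(d) = 0
k = 3*√5503 (k = √(0 + (55098 - 1*5571)) = √(0 + (55098 - 5571)) = √(0 + 49527) = √49527 = 3*√5503 ≈ 222.55)
X = -8883 (X = 47*(-189) = -8883)
√(k + X) = √(3*√5503 - 8883) = √(-8883 + 3*√5503)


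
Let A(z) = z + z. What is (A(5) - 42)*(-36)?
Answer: 1152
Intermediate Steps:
A(z) = 2*z
(A(5) - 42)*(-36) = (2*5 - 42)*(-36) = (10 - 42)*(-36) = -32*(-36) = 1152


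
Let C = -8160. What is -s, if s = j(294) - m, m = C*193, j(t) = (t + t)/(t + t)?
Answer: -1574881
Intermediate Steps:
j(t) = 1 (j(t) = (2*t)/((2*t)) = (2*t)*(1/(2*t)) = 1)
m = -1574880 (m = -8160*193 = -1574880)
s = 1574881 (s = 1 - 1*(-1574880) = 1 + 1574880 = 1574881)
-s = -1*1574881 = -1574881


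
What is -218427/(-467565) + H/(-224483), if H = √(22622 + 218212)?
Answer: 72809/155855 - √240834/224483 ≈ 0.46497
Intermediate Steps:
H = √240834 ≈ 490.75
-218427/(-467565) + H/(-224483) = -218427/(-467565) + √240834/(-224483) = -218427*(-1/467565) + √240834*(-1/224483) = 72809/155855 - √240834/224483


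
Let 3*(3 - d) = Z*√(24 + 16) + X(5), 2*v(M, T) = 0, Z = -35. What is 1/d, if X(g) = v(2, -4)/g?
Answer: -27/48919 + 210*√10/48919 ≈ 0.013023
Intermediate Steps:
v(M, T) = 0 (v(M, T) = (½)*0 = 0)
X(g) = 0 (X(g) = 0/g = 0)
d = 3 + 70*√10/3 (d = 3 - (-35*√(24 + 16) + 0)/3 = 3 - (-70*√10 + 0)/3 = 3 - (-70)*√10/3 = 3 + 70*√10/3 ≈ 76.786)
1/d = 1/(3 + 70*√10/3)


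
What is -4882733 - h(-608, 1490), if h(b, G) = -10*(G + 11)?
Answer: -4867723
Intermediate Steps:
h(b, G) = -110 - 10*G (h(b, G) = -10*(11 + G) = -110 - 10*G)
-4882733 - h(-608, 1490) = -4882733 - (-110 - 10*1490) = -4882733 - (-110 - 14900) = -4882733 - 1*(-15010) = -4882733 + 15010 = -4867723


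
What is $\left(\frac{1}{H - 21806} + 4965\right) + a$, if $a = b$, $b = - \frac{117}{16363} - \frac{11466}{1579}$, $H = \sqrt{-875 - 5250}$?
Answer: $\frac{60909586392280114282}{12285778185830697} - \frac{35 i \sqrt{5}}{475507761} \approx 4957.7 - 1.6459 \cdot 10^{-7} i$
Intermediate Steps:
$H = 35 i \sqrt{5}$ ($H = \sqrt{-6125} = 35 i \sqrt{5} \approx 78.262 i$)
$b = - \frac{187802901}{25837177}$ ($b = \left(-117\right) \frac{1}{16363} - \frac{11466}{1579} = - \frac{117}{16363} - \frac{11466}{1579} = - \frac{187802901}{25837177} \approx -7.2687$)
$a = - \frac{187802901}{25837177} \approx -7.2687$
$\left(\frac{1}{H - 21806} + 4965\right) + a = \left(\frac{1}{35 i \sqrt{5} - 21806} + 4965\right) - \frac{187802901}{25837177} = \left(\frac{1}{-21806 + 35 i \sqrt{5}} + 4965\right) - \frac{187802901}{25837177} = \left(4965 + \frac{1}{-21806 + 35 i \sqrt{5}}\right) - \frac{187802901}{25837177} = \frac{128093780904}{25837177} + \frac{1}{-21806 + 35 i \sqrt{5}}$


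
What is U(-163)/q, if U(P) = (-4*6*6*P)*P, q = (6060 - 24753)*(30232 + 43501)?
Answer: 425104/153143441 ≈ 0.0027759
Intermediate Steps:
q = -1378290969 (q = -18693*73733 = -1378290969)
U(P) = -144*P**2 (U(P) = (-144*P)*P = -144*P**2)
U(-163)/q = -144*(-163)**2/(-1378290969) = -144*26569*(-1/1378290969) = -3825936*(-1/1378290969) = 425104/153143441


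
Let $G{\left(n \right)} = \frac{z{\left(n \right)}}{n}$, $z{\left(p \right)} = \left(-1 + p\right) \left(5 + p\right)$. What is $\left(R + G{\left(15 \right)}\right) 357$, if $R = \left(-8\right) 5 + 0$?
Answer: $-7616$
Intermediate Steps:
$G{\left(n \right)} = \frac{-5 + n^{2} + 4 n}{n}$
$R = -40$ ($R = -40 + 0 = -40$)
$\left(R + G{\left(15 \right)}\right) 357 = \left(-40 + \left(4 + 15 - \frac{5}{15}\right)\right) 357 = \left(-40 + \left(4 + 15 - \frac{1}{3}\right)\right) 357 = \left(-40 + \frac{56}{3}\right) 357 = \left(- \frac{64}{3}\right) 357 = -7616$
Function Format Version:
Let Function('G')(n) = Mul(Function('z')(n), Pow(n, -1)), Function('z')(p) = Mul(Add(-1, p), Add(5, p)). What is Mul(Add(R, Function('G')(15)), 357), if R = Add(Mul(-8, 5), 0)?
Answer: -7616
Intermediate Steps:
Function('G')(n) = Mul(Pow(n, -1), Add(-5, Pow(n, 2), Mul(4, n))) (Function('G')(n) = Mul(Add(-5, Pow(n, 2), Mul(4, n)), Pow(n, -1)) = Mul(Pow(n, -1), Add(-5, Pow(n, 2), Mul(4, n))))
R = -40 (R = Add(-40, 0) = -40)
Mul(Add(R, Function('G')(15)), 357) = Mul(Add(-40, Add(4, 15, Mul(-5, Pow(15, -1)))), 357) = Mul(Add(-40, Add(4, 15, Mul(-5, Rational(1, 15)))), 357) = Mul(Add(-40, Add(4, 15, Rational(-1, 3))), 357) = Mul(Add(-40, Rational(56, 3)), 357) = Mul(Rational(-64, 3), 357) = -7616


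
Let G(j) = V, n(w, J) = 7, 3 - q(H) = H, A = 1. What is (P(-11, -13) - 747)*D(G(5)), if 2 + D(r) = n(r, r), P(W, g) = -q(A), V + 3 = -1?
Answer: -3745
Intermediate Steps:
q(H) = 3 - H
V = -4 (V = -3 - 1 = -4)
G(j) = -4
P(W, g) = -2 (P(W, g) = -(3 - 1*1) = -(3 - 1) = -1*2 = -2)
D(r) = 5 (D(r) = -2 + 7 = 5)
(P(-11, -13) - 747)*D(G(5)) = (-2 - 747)*5 = -749*5 = -3745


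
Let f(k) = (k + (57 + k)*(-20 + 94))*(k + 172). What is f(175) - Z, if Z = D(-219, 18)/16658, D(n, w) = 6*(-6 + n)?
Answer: 50124097584/8329 ≈ 6.0180e+6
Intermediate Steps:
D(n, w) = -36 + 6*n
f(k) = (172 + k)*(4218 + 75*k) (f(k) = (k + (57 + k)*74)*(172 + k) = (k + (4218 + 74*k))*(172 + k) = (4218 + 75*k)*(172 + k) = (172 + k)*(4218 + 75*k))
Z = -675/8329 (Z = (-36 + 6*(-219))/16658 = (-36 - 1314)*(1/16658) = -1350*1/16658 = -675/8329 ≈ -0.081042)
f(175) - Z = (725496 + 75*175² + 17118*175) - 1*(-675/8329) = (725496 + 75*30625 + 2995650) + 675/8329 = (725496 + 2296875 + 2995650) + 675/8329 = 6018021 + 675/8329 = 50124097584/8329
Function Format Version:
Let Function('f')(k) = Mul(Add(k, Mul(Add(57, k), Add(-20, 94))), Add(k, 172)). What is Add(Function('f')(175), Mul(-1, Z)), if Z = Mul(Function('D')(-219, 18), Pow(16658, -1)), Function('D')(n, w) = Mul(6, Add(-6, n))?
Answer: Rational(50124097584, 8329) ≈ 6.0180e+6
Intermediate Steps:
Function('D')(n, w) = Add(-36, Mul(6, n))
Function('f')(k) = Mul(Add(172, k), Add(4218, Mul(75, k))) (Function('f')(k) = Mul(Add(k, Mul(Add(57, k), 74)), Add(172, k)) = Mul(Add(k, Add(4218, Mul(74, k))), Add(172, k)) = Mul(Add(4218, Mul(75, k)), Add(172, k)) = Mul(Add(172, k), Add(4218, Mul(75, k))))
Z = Rational(-675, 8329) (Z = Mul(Add(-36, Mul(6, -219)), Pow(16658, -1)) = Mul(Add(-36, -1314), Rational(1, 16658)) = Mul(-1350, Rational(1, 16658)) = Rational(-675, 8329) ≈ -0.081042)
Add(Function('f')(175), Mul(-1, Z)) = Add(Add(725496, Mul(75, Pow(175, 2)), Mul(17118, 175)), Mul(-1, Rational(-675, 8329))) = Add(Add(725496, Mul(75, 30625), 2995650), Rational(675, 8329)) = Add(Add(725496, 2296875, 2995650), Rational(675, 8329)) = Add(6018021, Rational(675, 8329)) = Rational(50124097584, 8329)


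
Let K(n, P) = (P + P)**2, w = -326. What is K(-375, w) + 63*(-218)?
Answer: 411370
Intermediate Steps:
K(n, P) = 4*P**2 (K(n, P) = (2*P)**2 = 4*P**2)
K(-375, w) + 63*(-218) = 4*(-326)**2 + 63*(-218) = 4*106276 - 13734 = 425104 - 13734 = 411370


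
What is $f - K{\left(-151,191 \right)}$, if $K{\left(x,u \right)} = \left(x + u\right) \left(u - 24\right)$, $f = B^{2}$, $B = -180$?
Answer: $25720$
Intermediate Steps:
$f = 32400$ ($f = \left(-180\right)^{2} = 32400$)
$K{\left(x,u \right)} = \left(-24 + u\right) \left(u + x\right)$ ($K{\left(x,u \right)} = \left(u + x\right) \left(-24 + u\right) = \left(-24 + u\right) \left(u + x\right)$)
$f - K{\left(-151,191 \right)} = 32400 - \left(191^{2} - 4584 - -3624 + 191 \left(-151\right)\right) = 32400 - \left(36481 - 4584 + 3624 - 28841\right) = 32400 - 6680 = 25720$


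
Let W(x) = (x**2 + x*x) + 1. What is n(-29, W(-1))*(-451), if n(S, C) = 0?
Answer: 0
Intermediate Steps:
W(x) = 1 + 2*x**2 (W(x) = (x**2 + x**2) + 1 = 2*x**2 + 1 = 1 + 2*x**2)
n(-29, W(-1))*(-451) = 0*(-451) = 0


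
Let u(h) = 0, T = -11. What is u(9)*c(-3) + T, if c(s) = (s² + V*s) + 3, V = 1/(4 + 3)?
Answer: -11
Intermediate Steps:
V = ⅐ (V = 1/7 = ⅐ ≈ 0.14286)
c(s) = 3 + s² + s/7 (c(s) = (s² + s/7) + 3 = 3 + s² + s/7)
u(9)*c(-3) + T = 0*(3 + (-3)² + (⅐)*(-3)) - 11 = 0*(3 + 9 - 3/7) - 11 = 0*(81/7) - 11 = 0 - 11 = -11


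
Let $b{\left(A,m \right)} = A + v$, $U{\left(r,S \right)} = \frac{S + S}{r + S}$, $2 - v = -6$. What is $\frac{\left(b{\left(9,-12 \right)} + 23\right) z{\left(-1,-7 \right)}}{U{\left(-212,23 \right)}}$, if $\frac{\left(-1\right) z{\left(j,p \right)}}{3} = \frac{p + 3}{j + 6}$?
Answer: $- \frac{9072}{23} \approx -394.43$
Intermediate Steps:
$v = 8$ ($v = 2 - -6 = 2 + 6 = 8$)
$U{\left(r,S \right)} = \frac{2 S}{S + r}$
$z{\left(j,p \right)} = - \frac{3 \left(3 + p\right)}{6 + j}$ ($z{\left(j,p \right)} = - 3 \frac{p + 3}{j + 6} = - 3 \frac{3 + p}{6 + j} = - \frac{3 \left(3 + p\right)}{6 + j}$)
$b{\left(A,m \right)} = 8 + A$ ($b{\left(A,m \right)} = A + 8 = 8 + A$)
$\frac{\left(b{\left(9,-12 \right)} + 23\right) z{\left(-1,-7 \right)}}{U{\left(-212,23 \right)}} = \frac{\left(\left(8 + 9\right) + 23\right) \frac{3 \left(-3 - -7\right)}{6 - 1}}{2 \cdot 23 \frac{1}{23 - 212}} = \frac{\left(17 + 23\right) \frac{3 \left(-3 + 7\right)}{5}}{2 \cdot 23 \frac{1}{-189}} = \frac{40 \cdot 3 \cdot \frac{1}{5} \cdot 4}{2 \cdot 23 \left(- \frac{1}{189}\right)} = \frac{40 \cdot \frac{12}{5}}{- \frac{46}{189}} = 96 \left(- \frac{189}{46}\right) = - \frac{9072}{23}$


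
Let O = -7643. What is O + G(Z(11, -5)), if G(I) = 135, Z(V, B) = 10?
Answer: -7508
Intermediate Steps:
O + G(Z(11, -5)) = -7643 + 135 = -7508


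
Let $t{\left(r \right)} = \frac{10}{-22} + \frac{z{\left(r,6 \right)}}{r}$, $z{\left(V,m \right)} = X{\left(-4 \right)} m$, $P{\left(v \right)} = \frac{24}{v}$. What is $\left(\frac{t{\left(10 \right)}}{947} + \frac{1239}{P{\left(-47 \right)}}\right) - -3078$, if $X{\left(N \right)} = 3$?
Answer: $\frac{271519697}{416680} \approx 651.63$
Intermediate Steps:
$z{\left(V,m \right)} = 3 m$
$t{\left(r \right)} = - \frac{5}{11} + \frac{18}{r}$ ($t{\left(r \right)} = \frac{10}{-22} + \frac{3 \cdot 6}{r} = 10 \left(- \frac{1}{22}\right) + \frac{18}{r} = - \frac{5}{11} + \frac{18}{r}$)
$\left(\frac{t{\left(10 \right)}}{947} + \frac{1239}{P{\left(-47 \right)}}\right) - -3078 = \left(\frac{- \frac{5}{11} + \frac{18}{10}}{947} + \frac{1239}{24 \frac{1}{-47}}\right) - -3078 = \left(\left(- \frac{5}{11} + 18 \cdot \frac{1}{10}\right) \frac{1}{947} + \frac{1239}{24 \left(- \frac{1}{47}\right)}\right) + 3078 = \left(\left(- \frac{5}{11} + \frac{9}{5}\right) \frac{1}{947} + \frac{1239}{- \frac{24}{47}}\right) + 3078 = \left(\frac{74}{55} \cdot \frac{1}{947} + 1239 \left(- \frac{47}{24}\right)\right) + 3078 = \left(\frac{74}{52085} - \frac{19411}{8}\right) + 3078 = - \frac{1011021343}{416680} + 3078 = \frac{271519697}{416680}$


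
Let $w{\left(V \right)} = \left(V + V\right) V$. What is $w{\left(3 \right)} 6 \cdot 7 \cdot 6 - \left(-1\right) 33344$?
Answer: $37880$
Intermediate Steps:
$w{\left(V \right)} = 2 V^{2}$ ($w{\left(V \right)} = 2 V V = 2 V^{2}$)
$w{\left(3 \right)} 6 \cdot 7 \cdot 6 - \left(-1\right) 33344 = 2 \cdot 3^{2} \cdot 6 \cdot 7 \cdot 6 - \left(-1\right) 33344 = 2 \cdot 9 \cdot 42 \cdot 6 - -33344 = 18 \cdot 252 + 33344 = 4536 + 33344 = 37880$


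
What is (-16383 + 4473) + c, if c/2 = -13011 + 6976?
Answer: -23980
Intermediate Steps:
c = -12070 (c = 2*(-13011 + 6976) = 2*(-6035) = -12070)
(-16383 + 4473) + c = (-16383 + 4473) - 12070 = -11910 - 12070 = -23980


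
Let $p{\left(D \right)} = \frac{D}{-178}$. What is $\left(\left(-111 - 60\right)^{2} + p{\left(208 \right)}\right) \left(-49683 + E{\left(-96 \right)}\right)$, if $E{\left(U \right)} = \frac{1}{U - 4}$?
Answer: $- \frac{2585846653169}{1780} \approx -1.4527 \cdot 10^{9}$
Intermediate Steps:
$E{\left(U \right)} = \frac{1}{-4 + U}$
$p{\left(D \right)} = - \frac{D}{178}$ ($p{\left(D \right)} = D \left(- \frac{1}{178}\right) = - \frac{D}{178}$)
$\left(\left(-111 - 60\right)^{2} + p{\left(208 \right)}\right) \left(-49683 + E{\left(-96 \right)}\right) = \left(\left(-111 - 60\right)^{2} - \frac{104}{89}\right) \left(-49683 + \frac{1}{-4 - 96}\right) = \left(\left(-171\right)^{2} - \frac{104}{89}\right) \left(-49683 + \frac{1}{-100}\right) = \left(29241 - \frac{104}{89}\right) \left(-49683 - \frac{1}{100}\right) = \frac{2602345}{89} \left(- \frac{4968301}{100}\right) = - \frac{2585846653169}{1780}$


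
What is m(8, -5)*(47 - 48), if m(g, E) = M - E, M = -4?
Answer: -1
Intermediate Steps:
m(g, E) = -4 - E
m(8, -5)*(47 - 48) = (-4 - 1*(-5))*(47 - 48) = (-4 + 5)*(-1) = 1*(-1) = -1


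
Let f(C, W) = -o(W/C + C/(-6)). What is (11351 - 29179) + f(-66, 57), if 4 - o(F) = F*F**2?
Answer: -178785569/10648 ≈ -16791.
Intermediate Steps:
o(F) = 4 - F**3 (o(F) = 4 - F*F**2 = 4 - F**3)
f(C, W) = -4 + (-C/6 + W/C)**3 (f(C, W) = -(4 - (W/C + C/(-6))**3) = -(4 - (W/C + C*(-1/6))**3) = -(4 - (W/C - C/6)**3) = -(4 - (-C/6 + W/C)**3) = -4 + (-C/6 + W/C)**3)
(11351 - 29179) + f(-66, 57) = (11351 - 29179) + (-4 - 1/216*((-66)**2 - 6*57)**3/(-66)**3) = -17828 + (-4 - 1/216*(-1/287496)*(4356 - 342)**3) = -17828 + (-4 - 1/216*(-1/287496)*4014**3) = -17828 + (-4 - 1/216*(-1/287496)*64674354744) = -17828 + (-4 + 11089567/10648) = -17828 + 11046975/10648 = -178785569/10648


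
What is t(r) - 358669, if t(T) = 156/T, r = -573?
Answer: -68505831/191 ≈ -3.5867e+5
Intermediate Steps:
t(r) - 358669 = 156/(-573) - 358669 = 156*(-1/573) - 358669 = -52/191 - 358669 = -68505831/191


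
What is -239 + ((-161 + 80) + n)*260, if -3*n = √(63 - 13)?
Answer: -21299 - 1300*√2/3 ≈ -21912.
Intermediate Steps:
n = -5*√2/3 (n = -√(63 - 13)/3 = -5*√2/3 ≈ -2.3570)
-239 + ((-161 + 80) + n)*260 = -239 + ((-161 + 80) - 5*√2/3)*260 = -239 + (-81 - 5*√2/3)*260 = -239 + (-21060 - 1300*√2/3) = -21299 - 1300*√2/3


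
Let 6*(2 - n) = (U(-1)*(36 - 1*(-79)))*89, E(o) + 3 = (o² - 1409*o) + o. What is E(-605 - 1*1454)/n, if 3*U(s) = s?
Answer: 128493900/10271 ≈ 12510.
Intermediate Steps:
U(s) = s/3
E(o) = -3 + o² - 1408*o (E(o) = -3 + ((o² - 1409*o) + o) = -3 + (o² - 1408*o) = -3 + o² - 1408*o)
n = 10271/18 (n = 2 - ((⅓)*(-1))*(36 - 1*(-79))*89/6 = 2 - (-(36 + 79)/3)*89/6 = 2 - (-⅓*115)*89/6 = 2 - (-115)*89/18 = 2 - ⅙*(-10235/3) = 2 + 10235/18 = 10271/18 ≈ 570.61)
E(-605 - 1*1454)/n = (-3 + (-605 - 1*1454)² - 1408*(-605 - 1*1454))/(10271/18) = (-3 + (-605 - 1454)² - 1408*(-605 - 1454))*(18/10271) = (-3 + (-2059)² - 1408*(-2059))*(18/10271) = (-3 + 4239481 + 2899072)*(18/10271) = 7138550*(18/10271) = 128493900/10271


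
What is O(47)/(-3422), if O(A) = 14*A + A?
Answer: -705/3422 ≈ -0.20602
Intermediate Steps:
O(A) = 15*A
O(47)/(-3422) = (15*47)/(-3422) = 705*(-1/3422) = -705/3422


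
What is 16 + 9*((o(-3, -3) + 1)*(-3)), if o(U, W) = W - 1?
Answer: 97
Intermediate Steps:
o(U, W) = -1 + W
16 + 9*((o(-3, -3) + 1)*(-3)) = 16 + 9*(((-1 - 3) + 1)*(-3)) = 16 + 9*((-4 + 1)*(-3)) = 16 + 9*(-3*(-3)) = 16 + 9*9 = 16 + 81 = 97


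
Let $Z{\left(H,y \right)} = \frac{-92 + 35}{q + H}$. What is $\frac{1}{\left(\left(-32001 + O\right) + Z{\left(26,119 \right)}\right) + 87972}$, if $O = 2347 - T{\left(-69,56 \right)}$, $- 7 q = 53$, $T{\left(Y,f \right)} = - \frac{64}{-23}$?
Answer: $\frac{989}{57670691} \approx 1.7149 \cdot 10^{-5}$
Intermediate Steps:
$T{\left(Y,f \right)} = \frac{64}{23}$ ($T{\left(Y,f \right)} = \left(-64\right) \left(- \frac{1}{23}\right) = \frac{64}{23}$)
$q = - \frac{53}{7}$ ($q = \left(- \frac{1}{7}\right) 53 = - \frac{53}{7} \approx -7.5714$)
$O = \frac{53917}{23}$ ($O = 2347 - \frac{64}{23} = \frac{53917}{23} \approx 2344.2$)
$Z{\left(H,y \right)} = - \frac{57}{- \frac{53}{7} + H}$ ($Z{\left(H,y \right)} = \frac{-92 + 35}{- \frac{53}{7} + H} = - \frac{57}{- \frac{53}{7} + H}$)
$\frac{1}{\left(\left(-32001 + O\right) + Z{\left(26,119 \right)}\right) + 87972} = \frac{1}{\left(\left(-32001 + \frac{53917}{23}\right) - \frac{399}{-53 + 7 \cdot 26}\right) + 87972} = \frac{1}{\left(- \frac{682106}{23} - \frac{399}{-53 + 182}\right) + 87972} = \frac{1}{\left(- \frac{682106}{23} - \frac{399}{129}\right) + 87972} = \frac{1}{\left(- \frac{682106}{23} - \frac{133}{43}\right) + 87972} = \frac{1}{- \frac{29333617}{989} + 87972} = \frac{1}{\frac{57670691}{989}} = \frac{989}{57670691}$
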